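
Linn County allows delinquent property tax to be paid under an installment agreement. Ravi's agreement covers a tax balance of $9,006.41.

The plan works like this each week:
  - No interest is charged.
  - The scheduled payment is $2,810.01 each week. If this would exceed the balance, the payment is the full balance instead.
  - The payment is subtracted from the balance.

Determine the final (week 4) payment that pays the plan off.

$576.38

# | Opening | Payment | End bal
1 | $9,006.41 | $2,810.01 | $6,196.40
2 | $6,196.40 | $2,810.01 | $3,386.39
3 | $3,386.39 | $2,810.01 | $576.38
4 | $576.38 | $576.38 | $0.00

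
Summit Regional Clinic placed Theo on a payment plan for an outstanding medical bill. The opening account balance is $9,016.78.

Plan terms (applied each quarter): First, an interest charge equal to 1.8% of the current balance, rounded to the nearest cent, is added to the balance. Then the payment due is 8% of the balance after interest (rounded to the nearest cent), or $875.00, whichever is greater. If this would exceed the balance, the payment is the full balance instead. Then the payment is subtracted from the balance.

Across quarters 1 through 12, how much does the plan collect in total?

# | Opening | Interest | Payment | End bal
1 | $9,016.78 | $162.30 | $875.00 | $8,304.08
2 | $8,304.08 | $149.47 | $875.00 | $7,578.55
3 | $7,578.55 | $136.41 | $875.00 | $6,839.96
4 | $6,839.96 | $123.12 | $875.00 | $6,088.08
5 | $6,088.08 | $109.59 | $875.00 | $5,322.67
6 | $5,322.67 | $95.81 | $875.00 | $4,543.48
7 | $4,543.48 | $81.78 | $875.00 | $3,750.26
8 | $3,750.26 | $67.50 | $875.00 | $2,942.76
9 | $2,942.76 | $52.97 | $875.00 | $2,120.73
10 | $2,120.73 | $38.17 | $875.00 | $1,283.90
11 | $1,283.90 | $23.11 | $875.00 | $432.01
12 | $432.01 | $7.78 | $439.79 | $0.00
Total paid: $10,064.79

$10,064.79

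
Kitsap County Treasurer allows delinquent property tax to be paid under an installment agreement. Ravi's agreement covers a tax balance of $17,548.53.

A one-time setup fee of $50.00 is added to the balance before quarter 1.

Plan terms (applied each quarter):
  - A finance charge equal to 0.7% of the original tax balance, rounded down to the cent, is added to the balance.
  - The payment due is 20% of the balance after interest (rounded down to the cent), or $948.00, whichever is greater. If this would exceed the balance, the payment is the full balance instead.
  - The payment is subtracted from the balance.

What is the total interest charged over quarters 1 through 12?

$1,473.96

# | Opening | Interest | Payment | End bal
1 | $17,598.53 | $122.83 | $3,544.27 | $14,177.09
2 | $14,177.09 | $122.83 | $2,859.98 | $11,439.94
3 | $11,439.94 | $122.83 | $2,312.55 | $9,250.22
4 | $9,250.22 | $122.83 | $1,874.61 | $7,498.44
5 | $7,498.44 | $122.83 | $1,524.25 | $6,097.02
6 | $6,097.02 | $122.83 | $1,243.97 | $4,975.88
7 | $4,975.88 | $122.83 | $1,019.74 | $4,078.97
8 | $4,078.97 | $122.83 | $948.00 | $3,253.80
9 | $3,253.80 | $122.83 | $948.00 | $2,428.63
10 | $2,428.63 | $122.83 | $948.00 | $1,603.46
11 | $1,603.46 | $122.83 | $948.00 | $778.29
12 | $778.29 | $122.83 | $901.12 | $0.00
Total interest: $122.83 + $122.83 + $122.83 + $122.83 + $122.83 + $122.83 + $122.83 + $122.83 + $122.83 + $122.83 + $122.83 + $122.83 = $1,473.96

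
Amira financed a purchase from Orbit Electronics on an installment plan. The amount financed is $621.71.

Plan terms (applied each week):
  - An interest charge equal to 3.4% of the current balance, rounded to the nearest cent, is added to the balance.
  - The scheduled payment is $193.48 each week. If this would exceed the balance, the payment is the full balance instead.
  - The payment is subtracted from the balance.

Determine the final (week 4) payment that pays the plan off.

Week 1: $621.71 +$21.14 interest = $642.85; pay $193.48 → $449.37
Week 2: $449.37 +$15.28 interest = $464.65; pay $193.48 → $271.17
Week 3: $271.17 +$9.22 interest = $280.39; pay $193.48 → $86.91
Week 4: $86.91 +$2.95 interest = $89.86; pay $89.86 → $0.00

$89.86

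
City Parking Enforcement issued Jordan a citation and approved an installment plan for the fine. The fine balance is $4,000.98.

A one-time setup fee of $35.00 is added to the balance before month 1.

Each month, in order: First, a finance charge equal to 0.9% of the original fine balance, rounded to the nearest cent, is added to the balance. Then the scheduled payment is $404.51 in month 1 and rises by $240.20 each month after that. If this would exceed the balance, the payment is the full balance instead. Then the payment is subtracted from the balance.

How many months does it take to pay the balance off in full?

5

Month 1: $4,035.98 +$36.01 interest = $4,071.99; pay $404.51 → $3,667.48
Month 2: $3,667.48 +$36.01 interest = $3,703.49; pay $644.71 → $3,058.78
Month 3: $3,058.78 +$36.01 interest = $3,094.79; pay $884.91 → $2,209.88
Month 4: $2,209.88 +$36.01 interest = $2,245.89; pay $1,125.11 → $1,120.78
Month 5: $1,120.78 +$36.01 interest = $1,156.79; pay $1,156.79 → $0.00
Balance reaches $0.00 in month 5.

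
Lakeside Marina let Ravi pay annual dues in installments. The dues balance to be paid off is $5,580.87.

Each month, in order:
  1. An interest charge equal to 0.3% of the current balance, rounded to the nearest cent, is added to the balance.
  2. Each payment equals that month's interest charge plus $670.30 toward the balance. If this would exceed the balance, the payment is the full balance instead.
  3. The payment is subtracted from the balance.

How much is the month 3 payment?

Month 1: $5,580.87 +$16.74 interest = $5,597.61; pay $687.04 → $4,910.57
Month 2: $4,910.57 +$14.73 interest = $4,925.30; pay $685.03 → $4,240.27
Month 3: $4,240.27 +$12.72 interest = $4,252.99; pay $683.02 → $3,569.97

$683.02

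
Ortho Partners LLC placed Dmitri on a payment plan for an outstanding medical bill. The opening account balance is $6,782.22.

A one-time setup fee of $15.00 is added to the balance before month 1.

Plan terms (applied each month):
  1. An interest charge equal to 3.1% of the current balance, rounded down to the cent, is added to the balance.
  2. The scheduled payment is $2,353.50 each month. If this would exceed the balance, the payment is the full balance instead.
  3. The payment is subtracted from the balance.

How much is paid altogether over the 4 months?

$7,233.20

Month 1: $6,797.22 +$210.71 interest = $7,007.93; pay $2,353.50 → $4,654.43
Month 2: $4,654.43 +$144.28 interest = $4,798.71; pay $2,353.50 → $2,445.21
Month 3: $2,445.21 +$75.80 interest = $2,521.01; pay $2,353.50 → $167.51
Month 4: $167.51 +$5.19 interest = $172.70; pay $172.70 → $0.00
Total paid: $7,233.20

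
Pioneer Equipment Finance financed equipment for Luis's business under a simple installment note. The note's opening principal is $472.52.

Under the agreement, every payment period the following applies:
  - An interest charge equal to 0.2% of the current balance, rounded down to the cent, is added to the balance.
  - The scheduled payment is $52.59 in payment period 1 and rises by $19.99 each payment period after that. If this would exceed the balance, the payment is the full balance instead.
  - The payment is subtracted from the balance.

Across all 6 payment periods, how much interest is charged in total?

Payment period 1: opening $472.52; interest $0.94 → $473.46; payment $52.59; balance $420.87
Payment period 2: opening $420.87; interest $0.84 → $421.71; payment $72.58; balance $349.13
Payment period 3: opening $349.13; interest $0.69 → $349.82; payment $92.57; balance $257.25
Payment period 4: opening $257.25; interest $0.51 → $257.76; payment $112.56; balance $145.20
Payment period 5: opening $145.20; interest $0.29 → $145.49; payment $132.55; balance $12.94
Payment period 6: opening $12.94; interest $0.02 → $12.96; payment $12.96; balance $0.00
Total interest: $0.94 + $0.84 + $0.69 + $0.51 + $0.29 + $0.02 = $3.29

$3.29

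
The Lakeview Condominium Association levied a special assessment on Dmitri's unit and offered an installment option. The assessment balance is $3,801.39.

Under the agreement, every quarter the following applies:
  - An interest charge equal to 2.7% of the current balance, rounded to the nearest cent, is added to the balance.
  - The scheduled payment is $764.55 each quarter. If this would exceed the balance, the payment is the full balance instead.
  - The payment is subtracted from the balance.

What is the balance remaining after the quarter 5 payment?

Quarter 1: opening $3,801.39; interest $102.64 → $3,904.03; payment $764.55; balance $3,139.48
Quarter 2: opening $3,139.48; interest $84.77 → $3,224.25; payment $764.55; balance $2,459.70
Quarter 3: opening $2,459.70; interest $66.41 → $2,526.11; payment $764.55; balance $1,761.56
Quarter 4: opening $1,761.56; interest $47.56 → $1,809.12; payment $764.55; balance $1,044.57
Quarter 5: opening $1,044.57; interest $28.20 → $1,072.77; payment $764.55; balance $308.22

$308.22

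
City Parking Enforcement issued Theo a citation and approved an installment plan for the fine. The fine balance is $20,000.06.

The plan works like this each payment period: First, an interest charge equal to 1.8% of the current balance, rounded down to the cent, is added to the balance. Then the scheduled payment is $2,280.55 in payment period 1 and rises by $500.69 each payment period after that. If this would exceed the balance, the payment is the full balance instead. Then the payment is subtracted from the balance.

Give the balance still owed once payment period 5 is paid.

Payment period 1: $20,000.06 +$360.00 interest = $20,360.06; pay $2,280.55 → $18,079.51
Payment period 2: $18,079.51 +$325.43 interest = $18,404.94; pay $2,781.24 → $15,623.70
Payment period 3: $15,623.70 +$281.22 interest = $15,904.92; pay $3,281.93 → $12,622.99
Payment period 4: $12,622.99 +$227.21 interest = $12,850.20; pay $3,782.62 → $9,067.58
Payment period 5: $9,067.58 +$163.21 interest = $9,230.79; pay $4,283.31 → $4,947.48

$4,947.48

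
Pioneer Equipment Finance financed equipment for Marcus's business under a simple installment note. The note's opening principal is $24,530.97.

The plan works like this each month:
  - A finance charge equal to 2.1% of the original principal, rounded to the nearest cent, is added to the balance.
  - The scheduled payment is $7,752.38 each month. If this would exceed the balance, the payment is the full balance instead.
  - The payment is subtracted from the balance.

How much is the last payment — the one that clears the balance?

$3,334.43

# | Opening | Interest | Payment | End bal
1 | $24,530.97 | $515.15 | $7,752.38 | $17,293.74
2 | $17,293.74 | $515.15 | $7,752.38 | $10,056.51
3 | $10,056.51 | $515.15 | $7,752.38 | $2,819.28
4 | $2,819.28 | $515.15 | $3,334.43 | $0.00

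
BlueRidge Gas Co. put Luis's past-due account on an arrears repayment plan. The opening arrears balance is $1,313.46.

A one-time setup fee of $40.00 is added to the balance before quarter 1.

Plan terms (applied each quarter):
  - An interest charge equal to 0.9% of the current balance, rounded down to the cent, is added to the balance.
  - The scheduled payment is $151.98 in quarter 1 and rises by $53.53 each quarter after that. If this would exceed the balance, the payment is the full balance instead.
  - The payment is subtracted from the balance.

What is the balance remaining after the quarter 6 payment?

Quarter 1: opening $1,353.46; interest $12.18 → $1,365.64; payment $151.98; balance $1,213.66
Quarter 2: opening $1,213.66; interest $10.92 → $1,224.58; payment $205.51; balance $1,019.07
Quarter 3: opening $1,019.07; interest $9.17 → $1,028.24; payment $259.04; balance $769.20
Quarter 4: opening $769.20; interest $6.92 → $776.12; payment $312.57; balance $463.55
Quarter 5: opening $463.55; interest $4.17 → $467.72; payment $366.10; balance $101.62
Quarter 6: opening $101.62; interest $0.91 → $102.53; payment $102.53; balance $0.00

$0.00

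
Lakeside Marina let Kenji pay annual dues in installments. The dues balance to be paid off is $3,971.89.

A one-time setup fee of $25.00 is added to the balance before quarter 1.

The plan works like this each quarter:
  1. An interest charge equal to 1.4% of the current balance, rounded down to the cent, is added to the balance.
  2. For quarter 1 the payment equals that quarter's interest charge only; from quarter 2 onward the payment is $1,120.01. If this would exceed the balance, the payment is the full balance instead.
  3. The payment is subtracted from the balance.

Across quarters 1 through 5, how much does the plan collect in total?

$4,186.42

# | Opening | Interest | Payment | End bal
1 | $3,996.89 | $55.95 | $55.95 | $3,996.89
2 | $3,996.89 | $55.95 | $1,120.01 | $2,932.83
3 | $2,932.83 | $41.05 | $1,120.01 | $1,853.87
4 | $1,853.87 | $25.95 | $1,120.01 | $759.81
5 | $759.81 | $10.63 | $770.44 | $0.00
Total paid: $4,186.42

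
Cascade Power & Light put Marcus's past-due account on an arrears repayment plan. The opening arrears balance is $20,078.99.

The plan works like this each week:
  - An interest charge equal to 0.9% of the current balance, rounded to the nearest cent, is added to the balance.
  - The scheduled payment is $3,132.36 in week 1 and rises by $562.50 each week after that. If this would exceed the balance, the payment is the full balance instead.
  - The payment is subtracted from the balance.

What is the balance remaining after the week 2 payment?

$13,586.63

Week 1: opening $20,078.99; interest $180.71 → $20,259.70; payment $3,132.36; balance $17,127.34
Week 2: opening $17,127.34; interest $154.15 → $17,281.49; payment $3,694.86; balance $13,586.63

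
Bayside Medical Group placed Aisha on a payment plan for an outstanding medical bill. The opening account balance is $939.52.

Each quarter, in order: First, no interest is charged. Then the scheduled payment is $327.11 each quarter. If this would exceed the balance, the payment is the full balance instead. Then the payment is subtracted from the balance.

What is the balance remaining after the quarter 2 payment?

$285.30

Quarter 1: opening $939.52; payment $327.11; balance $612.41
Quarter 2: opening $612.41; payment $327.11; balance $285.30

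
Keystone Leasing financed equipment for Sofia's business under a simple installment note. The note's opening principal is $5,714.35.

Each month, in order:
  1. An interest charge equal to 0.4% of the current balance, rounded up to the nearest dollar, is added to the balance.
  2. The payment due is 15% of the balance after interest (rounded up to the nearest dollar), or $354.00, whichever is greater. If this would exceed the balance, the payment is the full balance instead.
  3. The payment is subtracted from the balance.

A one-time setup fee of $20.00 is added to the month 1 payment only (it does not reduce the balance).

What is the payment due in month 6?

$390.00

Month 1: $5,714.35 +$23.00 interest = $5,737.35; pay $861.00 (+ $20.00 fee) → $4,876.35
Month 2: $4,876.35 +$20.00 interest = $4,896.35; pay $735.00 → $4,161.35
Month 3: $4,161.35 +$17.00 interest = $4,178.35; pay $627.00 → $3,551.35
Month 4: $3,551.35 +$15.00 interest = $3,566.35; pay $535.00 → $3,031.35
Month 5: $3,031.35 +$13.00 interest = $3,044.35; pay $457.00 → $2,587.35
Month 6: $2,587.35 +$11.00 interest = $2,598.35; pay $390.00 → $2,208.35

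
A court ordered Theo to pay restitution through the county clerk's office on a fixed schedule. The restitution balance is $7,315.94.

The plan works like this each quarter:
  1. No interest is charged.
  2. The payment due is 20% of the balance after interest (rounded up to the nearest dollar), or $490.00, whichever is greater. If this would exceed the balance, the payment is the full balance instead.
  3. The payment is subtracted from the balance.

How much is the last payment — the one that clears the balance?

Quarter 1: $7,315.94 − $1,464.00 → $5,851.94
Quarter 2: $5,851.94 − $1,171.00 → $4,680.94
Quarter 3: $4,680.94 − $937.00 → $3,743.94
Quarter 4: $3,743.94 − $749.00 → $2,994.94
Quarter 5: $2,994.94 − $599.00 → $2,395.94
Quarter 6: $2,395.94 − $490.00 → $1,905.94
Quarter 7: $1,905.94 − $490.00 → $1,415.94
Quarter 8: $1,415.94 − $490.00 → $925.94
Quarter 9: $925.94 − $490.00 → $435.94
Quarter 10: $435.94 − $435.94 → $0.00

$435.94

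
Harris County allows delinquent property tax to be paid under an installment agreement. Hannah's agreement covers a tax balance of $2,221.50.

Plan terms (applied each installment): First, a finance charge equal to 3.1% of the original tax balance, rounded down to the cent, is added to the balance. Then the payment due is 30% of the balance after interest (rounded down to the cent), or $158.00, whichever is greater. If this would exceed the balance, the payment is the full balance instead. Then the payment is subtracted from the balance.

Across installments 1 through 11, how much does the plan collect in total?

$2,978.96

Installment 1: opening $2,221.50; interest $68.86 → $2,290.36; payment $687.10; balance $1,603.26
Installment 2: opening $1,603.26; interest $68.86 → $1,672.12; payment $501.63; balance $1,170.49
Installment 3: opening $1,170.49; interest $68.86 → $1,239.35; payment $371.80; balance $867.55
Installment 4: opening $867.55; interest $68.86 → $936.41; payment $280.92; balance $655.49
Installment 5: opening $655.49; interest $68.86 → $724.35; payment $217.30; balance $507.05
Installment 6: opening $507.05; interest $68.86 → $575.91; payment $172.77; balance $403.14
Installment 7: opening $403.14; interest $68.86 → $472.00; payment $158.00; balance $314.00
Installment 8: opening $314.00; interest $68.86 → $382.86; payment $158.00; balance $224.86
Installment 9: opening $224.86; interest $68.86 → $293.72; payment $158.00; balance $135.72
Installment 10: opening $135.72; interest $68.86 → $204.58; payment $158.00; balance $46.58
Installment 11: opening $46.58; interest $68.86 → $115.44; payment $115.44; balance $0.00
Total paid: $2,978.96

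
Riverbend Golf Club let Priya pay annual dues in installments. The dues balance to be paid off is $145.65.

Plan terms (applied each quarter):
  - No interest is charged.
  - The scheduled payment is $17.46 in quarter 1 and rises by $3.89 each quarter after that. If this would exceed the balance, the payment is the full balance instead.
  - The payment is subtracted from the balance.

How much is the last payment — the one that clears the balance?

# | Opening | Payment | End bal
1 | $145.65 | $17.46 | $128.19
2 | $128.19 | $21.35 | $106.84
3 | $106.84 | $25.24 | $81.60
4 | $81.60 | $29.13 | $52.47
5 | $52.47 | $33.02 | $19.45
6 | $19.45 | $19.45 | $0.00

$19.45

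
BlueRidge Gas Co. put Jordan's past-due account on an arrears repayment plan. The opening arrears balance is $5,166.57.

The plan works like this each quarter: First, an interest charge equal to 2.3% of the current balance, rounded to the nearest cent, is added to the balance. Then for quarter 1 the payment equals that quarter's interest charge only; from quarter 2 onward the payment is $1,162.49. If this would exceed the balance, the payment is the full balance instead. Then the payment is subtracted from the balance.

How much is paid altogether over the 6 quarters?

# | Opening | Interest | Payment | End bal
1 | $5,166.57 | $118.83 | $118.83 | $5,166.57
2 | $5,166.57 | $118.83 | $1,162.49 | $4,122.91
3 | $4,122.91 | $94.83 | $1,162.49 | $3,055.25
4 | $3,055.25 | $70.27 | $1,162.49 | $1,963.03
5 | $1,963.03 | $45.15 | $1,162.49 | $845.69
6 | $845.69 | $19.45 | $865.14 | $0.00
Total paid: $5,633.93

$5,633.93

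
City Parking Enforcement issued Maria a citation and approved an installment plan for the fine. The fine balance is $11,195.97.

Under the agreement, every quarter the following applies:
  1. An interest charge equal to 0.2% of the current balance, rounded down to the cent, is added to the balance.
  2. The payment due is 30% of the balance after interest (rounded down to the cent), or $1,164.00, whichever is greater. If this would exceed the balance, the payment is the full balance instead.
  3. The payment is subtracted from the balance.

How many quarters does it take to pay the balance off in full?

7

Quarter 1: $11,195.97 +$22.39 interest = $11,218.36; pay $3,365.50 → $7,852.86
Quarter 2: $7,852.86 +$15.70 interest = $7,868.56; pay $2,360.56 → $5,508.00
Quarter 3: $5,508.00 +$11.01 interest = $5,519.01; pay $1,655.70 → $3,863.31
Quarter 4: $3,863.31 +$7.72 interest = $3,871.03; pay $1,164.00 → $2,707.03
Quarter 5: $2,707.03 +$5.41 interest = $2,712.44; pay $1,164.00 → $1,548.44
Quarter 6: $1,548.44 +$3.09 interest = $1,551.53; pay $1,164.00 → $387.53
Quarter 7: $387.53 +$0.77 interest = $388.30; pay $388.30 → $0.00
Balance reaches $0.00 in quarter 7.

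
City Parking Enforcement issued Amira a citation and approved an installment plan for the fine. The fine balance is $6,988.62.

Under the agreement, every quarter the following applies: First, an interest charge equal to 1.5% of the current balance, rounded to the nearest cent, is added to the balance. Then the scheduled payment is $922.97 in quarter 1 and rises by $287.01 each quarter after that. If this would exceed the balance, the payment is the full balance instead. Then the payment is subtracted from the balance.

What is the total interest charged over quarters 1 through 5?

Quarter 1: opening $6,988.62; interest $104.83 → $7,093.45; payment $922.97; balance $6,170.48
Quarter 2: opening $6,170.48; interest $92.56 → $6,263.04; payment $1,209.98; balance $5,053.06
Quarter 3: opening $5,053.06; interest $75.80 → $5,128.86; payment $1,496.99; balance $3,631.87
Quarter 4: opening $3,631.87; interest $54.48 → $3,686.35; payment $1,784.00; balance $1,902.35
Quarter 5: opening $1,902.35; interest $28.54 → $1,930.89; payment $1,930.89; balance $0.00
Total interest: $104.83 + $92.56 + $75.80 + $54.48 + $28.54 = $356.21

$356.21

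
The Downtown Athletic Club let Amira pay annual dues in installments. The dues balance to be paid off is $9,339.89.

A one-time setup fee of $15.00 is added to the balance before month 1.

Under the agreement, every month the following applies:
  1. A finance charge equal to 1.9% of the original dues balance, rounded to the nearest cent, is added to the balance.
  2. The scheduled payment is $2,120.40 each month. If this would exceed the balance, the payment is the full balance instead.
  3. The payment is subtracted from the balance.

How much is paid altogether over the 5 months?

Month 1: opening $9,354.89; interest $177.46 → $9,532.35; payment $2,120.40; balance $7,411.95
Month 2: opening $7,411.95; interest $177.46 → $7,589.41; payment $2,120.40; balance $5,469.01
Month 3: opening $5,469.01; interest $177.46 → $5,646.47; payment $2,120.40; balance $3,526.07
Month 4: opening $3,526.07; interest $177.46 → $3,703.53; payment $2,120.40; balance $1,583.13
Month 5: opening $1,583.13; interest $177.46 → $1,760.59; payment $1,760.59; balance $0.00
Total paid: $10,242.19

$10,242.19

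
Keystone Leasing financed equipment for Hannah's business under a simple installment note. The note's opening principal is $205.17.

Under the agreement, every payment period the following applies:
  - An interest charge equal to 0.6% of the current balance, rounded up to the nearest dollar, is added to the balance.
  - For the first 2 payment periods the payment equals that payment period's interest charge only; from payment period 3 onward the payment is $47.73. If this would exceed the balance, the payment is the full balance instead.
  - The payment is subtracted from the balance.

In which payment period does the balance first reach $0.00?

Payment period 1: $205.17 +$2.00 interest = $207.17; pay $2.00 → $205.17
Payment period 2: $205.17 +$2.00 interest = $207.17; pay $2.00 → $205.17
Payment period 3: $205.17 +$2.00 interest = $207.17; pay $47.73 → $159.44
Payment period 4: $159.44 +$1.00 interest = $160.44; pay $47.73 → $112.71
Payment period 5: $112.71 +$1.00 interest = $113.71; pay $47.73 → $65.98
Payment period 6: $65.98 +$1.00 interest = $66.98; pay $47.73 → $19.25
Payment period 7: $19.25 +$1.00 interest = $20.25; pay $20.25 → $0.00
Balance reaches $0.00 in payment period 7.

7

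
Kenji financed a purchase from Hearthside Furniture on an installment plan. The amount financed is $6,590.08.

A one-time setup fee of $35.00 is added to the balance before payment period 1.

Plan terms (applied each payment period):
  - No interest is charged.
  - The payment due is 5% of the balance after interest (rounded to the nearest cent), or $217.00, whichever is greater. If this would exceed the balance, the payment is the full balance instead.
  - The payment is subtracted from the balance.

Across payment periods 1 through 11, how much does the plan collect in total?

$2,883.63

Payment period 1: opening $6,625.08; payment $331.25; balance $6,293.83
Payment period 2: opening $6,293.83; payment $314.69; balance $5,979.14
Payment period 3: opening $5,979.14; payment $298.96; balance $5,680.18
Payment period 4: opening $5,680.18; payment $284.01; balance $5,396.17
Payment period 5: opening $5,396.17; payment $269.81; balance $5,126.36
Payment period 6: opening $5,126.36; payment $256.32; balance $4,870.04
Payment period 7: opening $4,870.04; payment $243.50; balance $4,626.54
Payment period 8: opening $4,626.54; payment $231.33; balance $4,395.21
Payment period 9: opening $4,395.21; payment $219.76; balance $4,175.45
Payment period 10: opening $4,175.45; payment $217.00; balance $3,958.45
Payment period 11: opening $3,958.45; payment $217.00; balance $3,741.45
Total paid: $2,883.63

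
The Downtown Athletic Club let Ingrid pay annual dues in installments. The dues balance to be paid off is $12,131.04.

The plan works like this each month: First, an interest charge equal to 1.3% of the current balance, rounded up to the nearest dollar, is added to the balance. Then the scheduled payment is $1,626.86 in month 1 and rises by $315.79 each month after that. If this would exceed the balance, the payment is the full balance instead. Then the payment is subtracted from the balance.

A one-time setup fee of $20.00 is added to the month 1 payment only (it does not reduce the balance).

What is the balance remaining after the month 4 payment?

Month 1: opening $12,131.04; interest $158.00 → $12,289.04; payment $1,626.86 (+ $20.00 fee); balance $10,662.18
Month 2: opening $10,662.18; interest $139.00 → $10,801.18; payment $1,942.65; balance $8,858.53
Month 3: opening $8,858.53; interest $116.00 → $8,974.53; payment $2,258.44; balance $6,716.09
Month 4: opening $6,716.09; interest $88.00 → $6,804.09; payment $2,574.23; balance $4,229.86

$4,229.86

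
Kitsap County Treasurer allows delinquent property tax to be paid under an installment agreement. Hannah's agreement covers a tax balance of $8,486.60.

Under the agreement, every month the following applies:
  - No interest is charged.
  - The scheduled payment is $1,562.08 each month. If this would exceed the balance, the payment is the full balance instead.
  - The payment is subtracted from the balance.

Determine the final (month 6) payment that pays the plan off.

$676.20

Month 1: opening $8,486.60; payment $1,562.08; balance $6,924.52
Month 2: opening $6,924.52; payment $1,562.08; balance $5,362.44
Month 3: opening $5,362.44; payment $1,562.08; balance $3,800.36
Month 4: opening $3,800.36; payment $1,562.08; balance $2,238.28
Month 5: opening $2,238.28; payment $1,562.08; balance $676.20
Month 6: opening $676.20; payment $676.20; balance $0.00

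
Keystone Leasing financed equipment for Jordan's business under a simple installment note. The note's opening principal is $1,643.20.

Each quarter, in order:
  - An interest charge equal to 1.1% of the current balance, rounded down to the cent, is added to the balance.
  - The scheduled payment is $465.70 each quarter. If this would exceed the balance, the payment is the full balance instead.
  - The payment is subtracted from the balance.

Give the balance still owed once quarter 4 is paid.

$0.00

# | Opening | Interest | Payment | End bal
1 | $1,643.20 | $18.07 | $465.70 | $1,195.57
2 | $1,195.57 | $13.15 | $465.70 | $743.02
3 | $743.02 | $8.17 | $465.70 | $285.49
4 | $285.49 | $3.14 | $288.63 | $0.00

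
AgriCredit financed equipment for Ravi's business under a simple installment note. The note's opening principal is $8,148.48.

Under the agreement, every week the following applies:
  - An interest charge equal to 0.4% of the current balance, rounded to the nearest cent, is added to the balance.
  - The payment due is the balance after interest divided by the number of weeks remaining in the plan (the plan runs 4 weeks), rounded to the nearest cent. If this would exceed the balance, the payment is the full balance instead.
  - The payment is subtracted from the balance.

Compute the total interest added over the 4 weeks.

Week 1: $8,148.48 +$32.59 interest = $8,181.07; pay $2,045.27 → $6,135.80
Week 2: $6,135.80 +$24.54 interest = $6,160.34; pay $2,053.45 → $4,106.89
Week 3: $4,106.89 +$16.43 interest = $4,123.32; pay $2,061.66 → $2,061.66
Week 4: $2,061.66 +$8.25 interest = $2,069.91; pay $2,069.91 → $0.00
Total interest: $32.59 + $24.54 + $16.43 + $8.25 = $81.81

$81.81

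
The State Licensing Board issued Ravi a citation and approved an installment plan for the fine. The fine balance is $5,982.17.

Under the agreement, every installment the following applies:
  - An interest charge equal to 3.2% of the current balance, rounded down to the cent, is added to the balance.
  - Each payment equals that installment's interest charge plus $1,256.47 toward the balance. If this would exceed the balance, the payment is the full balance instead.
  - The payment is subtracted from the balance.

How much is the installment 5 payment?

Installment 1: opening $5,982.17; interest $191.42 → $6,173.59; payment $1,447.89; balance $4,725.70
Installment 2: opening $4,725.70; interest $151.22 → $4,876.92; payment $1,407.69; balance $3,469.23
Installment 3: opening $3,469.23; interest $111.01 → $3,580.24; payment $1,367.48; balance $2,212.76
Installment 4: opening $2,212.76; interest $70.80 → $2,283.56; payment $1,327.27; balance $956.29
Installment 5: opening $956.29; interest $30.60 → $986.89; payment $986.89; balance $0.00

$986.89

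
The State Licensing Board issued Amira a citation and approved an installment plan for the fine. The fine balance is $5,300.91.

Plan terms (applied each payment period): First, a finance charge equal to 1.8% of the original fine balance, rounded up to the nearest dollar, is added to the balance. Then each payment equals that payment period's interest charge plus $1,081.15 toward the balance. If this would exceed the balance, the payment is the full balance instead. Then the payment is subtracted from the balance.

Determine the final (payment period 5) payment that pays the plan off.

$1,072.31

# | Opening | Interest | Payment | End bal
1 | $5,300.91 | $96.00 | $1,177.15 | $4,219.76
2 | $4,219.76 | $96.00 | $1,177.15 | $3,138.61
3 | $3,138.61 | $96.00 | $1,177.15 | $2,057.46
4 | $2,057.46 | $96.00 | $1,177.15 | $976.31
5 | $976.31 | $96.00 | $1,072.31 | $0.00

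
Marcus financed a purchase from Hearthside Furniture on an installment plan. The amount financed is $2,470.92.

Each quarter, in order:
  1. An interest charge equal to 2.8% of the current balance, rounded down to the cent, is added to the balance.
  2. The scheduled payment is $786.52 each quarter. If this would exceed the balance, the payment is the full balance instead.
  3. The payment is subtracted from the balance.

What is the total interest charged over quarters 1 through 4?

Quarter 1: opening $2,470.92; interest $69.18 → $2,540.10; payment $786.52; balance $1,753.58
Quarter 2: opening $1,753.58; interest $49.10 → $1,802.68; payment $786.52; balance $1,016.16
Quarter 3: opening $1,016.16; interest $28.45 → $1,044.61; payment $786.52; balance $258.09
Quarter 4: opening $258.09; interest $7.22 → $265.31; payment $265.31; balance $0.00
Total interest: $69.18 + $49.10 + $28.45 + $7.22 = $153.95

$153.95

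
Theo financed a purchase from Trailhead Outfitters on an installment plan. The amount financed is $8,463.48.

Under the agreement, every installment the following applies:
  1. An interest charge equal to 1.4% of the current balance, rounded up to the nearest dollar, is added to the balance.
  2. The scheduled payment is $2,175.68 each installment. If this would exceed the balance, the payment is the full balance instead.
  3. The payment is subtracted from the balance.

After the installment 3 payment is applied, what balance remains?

$2,206.44

Installment 1: opening $8,463.48; interest $119.00 → $8,582.48; payment $2,175.68; balance $6,406.80
Installment 2: opening $6,406.80; interest $90.00 → $6,496.80; payment $2,175.68; balance $4,321.12
Installment 3: opening $4,321.12; interest $61.00 → $4,382.12; payment $2,175.68; balance $2,206.44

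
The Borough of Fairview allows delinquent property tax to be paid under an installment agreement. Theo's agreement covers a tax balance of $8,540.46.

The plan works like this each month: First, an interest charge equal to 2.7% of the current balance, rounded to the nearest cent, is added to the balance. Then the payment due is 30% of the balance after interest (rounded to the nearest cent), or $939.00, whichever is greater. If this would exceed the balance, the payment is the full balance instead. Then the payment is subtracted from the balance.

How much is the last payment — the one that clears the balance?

$516.21

Month 1: $8,540.46 +$230.59 interest = $8,771.05; pay $2,631.32 → $6,139.73
Month 2: $6,139.73 +$165.77 interest = $6,305.50; pay $1,891.65 → $4,413.85
Month 3: $4,413.85 +$119.17 interest = $4,533.02; pay $1,359.91 → $3,173.11
Month 4: $3,173.11 +$85.67 interest = $3,258.78; pay $977.63 → $2,281.15
Month 5: $2,281.15 +$61.59 interest = $2,342.74; pay $939.00 → $1,403.74
Month 6: $1,403.74 +$37.90 interest = $1,441.64; pay $939.00 → $502.64
Month 7: $502.64 +$13.57 interest = $516.21; pay $516.21 → $0.00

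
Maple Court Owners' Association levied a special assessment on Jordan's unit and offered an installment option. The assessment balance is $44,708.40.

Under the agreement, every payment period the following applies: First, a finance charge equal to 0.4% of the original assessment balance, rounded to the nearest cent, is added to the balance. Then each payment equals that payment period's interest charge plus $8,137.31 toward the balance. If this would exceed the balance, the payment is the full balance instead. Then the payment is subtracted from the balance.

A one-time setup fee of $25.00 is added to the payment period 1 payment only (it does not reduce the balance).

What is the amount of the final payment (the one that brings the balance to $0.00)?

$4,200.68

Payment period 1: opening $44,708.40; interest $178.83 → $44,887.23; payment $8,316.14 (+ $25.00 fee); balance $36,571.09
Payment period 2: opening $36,571.09; interest $178.83 → $36,749.92; payment $8,316.14; balance $28,433.78
Payment period 3: opening $28,433.78; interest $178.83 → $28,612.61; payment $8,316.14; balance $20,296.47
Payment period 4: opening $20,296.47; interest $178.83 → $20,475.30; payment $8,316.14; balance $12,159.16
Payment period 5: opening $12,159.16; interest $178.83 → $12,337.99; payment $8,316.14; balance $4,021.85
Payment period 6: opening $4,021.85; interest $178.83 → $4,200.68; payment $4,200.68; balance $0.00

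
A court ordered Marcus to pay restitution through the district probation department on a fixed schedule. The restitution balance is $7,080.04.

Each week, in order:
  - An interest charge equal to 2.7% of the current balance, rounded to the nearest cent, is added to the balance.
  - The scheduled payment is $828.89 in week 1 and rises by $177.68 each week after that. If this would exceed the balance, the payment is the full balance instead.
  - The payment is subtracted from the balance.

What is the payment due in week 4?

$1,361.93

# | Opening | Interest | Payment | End bal
1 | $7,080.04 | $191.16 | $828.89 | $6,442.31
2 | $6,442.31 | $173.94 | $1,006.57 | $5,609.68
3 | $5,609.68 | $151.46 | $1,184.25 | $4,576.89
4 | $4,576.89 | $123.58 | $1,361.93 | $3,338.54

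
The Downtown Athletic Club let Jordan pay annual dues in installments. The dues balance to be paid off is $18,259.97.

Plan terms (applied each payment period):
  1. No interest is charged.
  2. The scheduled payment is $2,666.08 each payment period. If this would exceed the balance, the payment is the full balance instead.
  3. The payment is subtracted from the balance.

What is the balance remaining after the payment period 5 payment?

$4,929.57

Payment period 1: $18,259.97 − $2,666.08 → $15,593.89
Payment period 2: $15,593.89 − $2,666.08 → $12,927.81
Payment period 3: $12,927.81 − $2,666.08 → $10,261.73
Payment period 4: $10,261.73 − $2,666.08 → $7,595.65
Payment period 5: $7,595.65 − $2,666.08 → $4,929.57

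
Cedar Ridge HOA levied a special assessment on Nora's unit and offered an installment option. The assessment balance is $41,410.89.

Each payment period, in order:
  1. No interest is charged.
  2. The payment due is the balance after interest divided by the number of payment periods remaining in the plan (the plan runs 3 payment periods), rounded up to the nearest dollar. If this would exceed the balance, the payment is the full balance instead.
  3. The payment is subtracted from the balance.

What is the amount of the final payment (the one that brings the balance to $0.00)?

$13,802.89

# | Opening | Payment | End bal
1 | $41,410.89 | $13,804.00 | $27,606.89
2 | $27,606.89 | $13,804.00 | $13,802.89
3 | $13,802.89 | $13,802.89 | $0.00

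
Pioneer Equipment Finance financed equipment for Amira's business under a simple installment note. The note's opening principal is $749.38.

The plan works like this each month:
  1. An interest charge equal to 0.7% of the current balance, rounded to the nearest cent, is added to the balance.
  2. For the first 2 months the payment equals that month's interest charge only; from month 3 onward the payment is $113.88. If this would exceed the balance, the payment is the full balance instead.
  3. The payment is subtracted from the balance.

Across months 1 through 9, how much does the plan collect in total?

# | Opening | Interest | Payment | End bal
1 | $749.38 | $5.25 | $5.25 | $749.38
2 | $749.38 | $5.25 | $5.25 | $749.38
3 | $749.38 | $5.25 | $113.88 | $640.75
4 | $640.75 | $4.49 | $113.88 | $531.36
5 | $531.36 | $3.72 | $113.88 | $421.20
6 | $421.20 | $2.95 | $113.88 | $310.27
7 | $310.27 | $2.17 | $113.88 | $198.56
8 | $198.56 | $1.39 | $113.88 | $86.07
9 | $86.07 | $0.60 | $86.67 | $0.00
Total paid: $780.45

$780.45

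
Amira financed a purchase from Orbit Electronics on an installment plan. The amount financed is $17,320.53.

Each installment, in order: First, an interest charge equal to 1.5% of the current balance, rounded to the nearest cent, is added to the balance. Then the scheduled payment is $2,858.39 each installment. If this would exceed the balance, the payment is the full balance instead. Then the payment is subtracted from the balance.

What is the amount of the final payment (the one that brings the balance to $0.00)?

$1,149.53

# | Opening | Interest | Payment | End bal
1 | $17,320.53 | $259.81 | $2,858.39 | $14,721.95
2 | $14,721.95 | $220.83 | $2,858.39 | $12,084.39
3 | $12,084.39 | $181.27 | $2,858.39 | $9,407.27
4 | $9,407.27 | $141.11 | $2,858.39 | $6,689.99
5 | $6,689.99 | $100.35 | $2,858.39 | $3,931.95
6 | $3,931.95 | $58.98 | $2,858.39 | $1,132.54
7 | $1,132.54 | $16.99 | $1,149.53 | $0.00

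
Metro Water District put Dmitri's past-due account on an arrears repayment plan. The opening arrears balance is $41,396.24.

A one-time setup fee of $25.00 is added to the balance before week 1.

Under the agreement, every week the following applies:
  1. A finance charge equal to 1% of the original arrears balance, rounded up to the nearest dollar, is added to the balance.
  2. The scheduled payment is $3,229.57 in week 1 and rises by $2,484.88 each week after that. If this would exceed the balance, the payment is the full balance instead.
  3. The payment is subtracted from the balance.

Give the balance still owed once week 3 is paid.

# | Opening | Interest | Payment | End bal
1 | $41,421.24 | $414.00 | $3,229.57 | $38,605.67
2 | $38,605.67 | $414.00 | $5,714.45 | $33,305.22
3 | $33,305.22 | $414.00 | $8,199.33 | $25,519.89

$25,519.89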